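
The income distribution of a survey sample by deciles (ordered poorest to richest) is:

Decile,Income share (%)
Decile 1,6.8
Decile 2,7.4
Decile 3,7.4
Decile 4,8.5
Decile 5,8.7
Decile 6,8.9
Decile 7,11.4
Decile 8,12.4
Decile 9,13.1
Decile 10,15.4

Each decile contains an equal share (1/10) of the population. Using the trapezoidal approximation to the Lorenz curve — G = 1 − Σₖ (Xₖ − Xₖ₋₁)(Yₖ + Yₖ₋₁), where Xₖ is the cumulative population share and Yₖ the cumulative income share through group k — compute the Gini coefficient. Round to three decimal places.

Cumulative income shares Yₖ: 0.0680, 0.1420, 0.2160, 0.3010, 0.3880, 0.4770, 0.5910, 0.7150, 0.8460, 1.0000
Σ (Xₖ−Xₖ₋₁)(Yₖ+Yₖ₋₁) = (1/10)(0.0680+0.0000) + (1/10)(0.1420+0.0680) + (1/10)(0.2160+0.1420) + (1/10)(0.3010+0.2160) + (1/10)(0.3880+0.3010) + (1/10)(0.4770+0.3880) + (1/10)(0.5910+0.4770) + (1/10)(0.7150+0.5910) + (1/10)(0.8460+0.7150) + (1/10)(1.0000+0.8460)
  = 0.0068 + 0.0210 + 0.0358 + 0.0517 + 0.0689 + 0.0865 + 0.1068 + 0.1306 + 0.1561 + 0.1846 = 0.8488
G = 1 − 0.8488 = 0.1512

0.151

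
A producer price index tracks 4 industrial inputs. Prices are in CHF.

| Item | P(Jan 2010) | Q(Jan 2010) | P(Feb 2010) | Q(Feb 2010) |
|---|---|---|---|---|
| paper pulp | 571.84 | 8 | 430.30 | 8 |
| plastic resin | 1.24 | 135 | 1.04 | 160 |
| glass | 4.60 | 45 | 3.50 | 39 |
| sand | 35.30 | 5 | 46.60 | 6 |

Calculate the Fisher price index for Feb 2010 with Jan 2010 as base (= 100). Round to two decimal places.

77.73

Laspeyres component (base-period weights):
ΣP(Feb 2010)Q(Jan 2010) = 430.30×8 + 1.04×135 + 3.50×45 + 46.60×5 = 3442.4 + 140.4 + 157.5 + 233 = 3973.3
ΣP(Jan 2010)Q(Jan 2010) = 571.84×8 + 1.24×135 + 4.60×45 + 35.30×5 = 4574.72 + 167.4 + 207 + 176.5 = 5125.62
L = 3973.3 / 5125.62 × 100 = 77.5184
Paasche component (current-period weights):
ΣP(Feb 2010)Q(Feb 2010) = 430.30×8 + 1.04×160 + 3.50×39 + 46.60×6 = 3442.4 + 166.4 + 136.5 + 279.6 = 4024.9
ΣP(Jan 2010)Q(Feb 2010) = 571.84×8 + 1.24×160 + 4.60×39 + 35.30×6 = 4574.72 + 198.4 + 179.4 + 211.8 = 5164.32
P = 4024.9 / 5164.32 × 100 = 77.9367
Fisher = √(L × P) = √(77.5184 × 77.9367) = 77.7273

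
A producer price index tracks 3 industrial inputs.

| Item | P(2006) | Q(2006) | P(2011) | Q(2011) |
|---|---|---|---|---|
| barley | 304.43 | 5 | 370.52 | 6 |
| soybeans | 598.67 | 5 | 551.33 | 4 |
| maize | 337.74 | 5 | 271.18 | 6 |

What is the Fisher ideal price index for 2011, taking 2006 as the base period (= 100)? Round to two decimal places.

96.53

Laspeyres component (base-period weights):
ΣP(2011)Q(2006) = 370.52×5 + 551.33×5 + 271.18×5 = 1852.6 + 2756.65 + 1355.9 = 5965.15
ΣP(2006)Q(2006) = 304.43×5 + 598.67×5 + 337.74×5 = 1522.15 + 2993.35 + 1688.7 = 6204.2
L = 5965.15 / 6204.2 × 100 = 96.1470
Paasche component (current-period weights):
ΣP(2011)Q(2011) = 370.52×6 + 551.33×4 + 271.18×6 = 2223.12 + 2205.32 + 1627.08 = 6055.52
ΣP(2006)Q(2011) = 304.43×6 + 598.67×4 + 337.74×6 = 1826.58 + 2394.68 + 2026.44 = 6247.7
P = 6055.52 / 6247.7 × 100 = 96.9240
Fisher = √(L × P) = √(96.1470 × 96.9240) = 96.5347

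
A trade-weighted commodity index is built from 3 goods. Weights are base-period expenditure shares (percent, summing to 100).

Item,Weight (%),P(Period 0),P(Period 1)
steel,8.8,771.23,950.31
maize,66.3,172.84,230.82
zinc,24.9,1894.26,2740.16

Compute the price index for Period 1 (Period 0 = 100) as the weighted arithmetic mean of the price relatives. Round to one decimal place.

135.4

steel: 8.8 × (950.31/771.23) = 8.8 × 1.232201 = 10.8434
maize: 66.3 × (230.82/172.84) = 66.3 × 1.335455 = 88.5407
zinc: 24.9 × (2740.16/1894.26) = 24.9 × 1.446560 = 36.0193
Index = Σ wᵢ·(p₁ᵢ/p₀ᵢ) = 10.8434 + 88.5407 + 36.0193 = 135.4033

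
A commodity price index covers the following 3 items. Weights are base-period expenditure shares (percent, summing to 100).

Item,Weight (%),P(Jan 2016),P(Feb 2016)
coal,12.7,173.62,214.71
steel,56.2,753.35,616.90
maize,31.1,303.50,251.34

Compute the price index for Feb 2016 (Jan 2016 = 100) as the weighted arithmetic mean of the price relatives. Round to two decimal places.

coal: 12.7 × (214.71/173.62) = 12.7 × 1.236666 = 15.7057
steel: 56.2 × (616.90/753.35) = 56.2 × 0.818876 = 46.0208
maize: 31.1 × (251.34/303.50) = 31.1 × 0.828138 = 25.7551
Index = Σ wᵢ·(p₁ᵢ/p₀ᵢ) = 15.7057 + 46.0208 + 25.7551 = 87.4816

87.48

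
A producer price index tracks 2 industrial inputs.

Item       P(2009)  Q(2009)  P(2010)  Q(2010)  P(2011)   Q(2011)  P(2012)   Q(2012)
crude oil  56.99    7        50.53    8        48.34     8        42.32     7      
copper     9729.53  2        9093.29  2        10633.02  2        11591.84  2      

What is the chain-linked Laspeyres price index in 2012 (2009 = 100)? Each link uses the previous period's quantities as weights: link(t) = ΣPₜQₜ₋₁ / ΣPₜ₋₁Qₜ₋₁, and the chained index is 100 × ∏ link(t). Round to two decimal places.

Link 2009→2010:
ΣP(2010)Q(2009) = 50.53×7 + 9093.29×2 = 353.71 + 18186.58 = 18540.29
ΣP(2009)Q(2009) = 56.99×7 + 9729.53×2 = 398.93 + 19459.06 = 19857.99
link = 18540.29/19857.99 = 0.933644
Link 2010→2011:
ΣP(2011)Q(2010) = 48.34×8 + 10633.02×2 = 386.72 + 21266.04 = 21652.76
ΣP(2010)Q(2010) = 50.53×8 + 9093.29×2 = 404.24 + 18186.58 = 18590.82
link = 21652.76/18590.82 = 1.164702
Link 2011→2012:
ΣP(2012)Q(2011) = 42.32×8 + 11591.84×2 = 338.56 + 23183.68 = 23522.24
ΣP(2011)Q(2011) = 48.34×8 + 10633.02×2 = 386.72 + 21266.04 = 21652.76
link = 23522.24/21652.76 = 1.086339
Chained index = 100 × 0.933644 × 1.164702 × 1.086339 = 118.1303

118.13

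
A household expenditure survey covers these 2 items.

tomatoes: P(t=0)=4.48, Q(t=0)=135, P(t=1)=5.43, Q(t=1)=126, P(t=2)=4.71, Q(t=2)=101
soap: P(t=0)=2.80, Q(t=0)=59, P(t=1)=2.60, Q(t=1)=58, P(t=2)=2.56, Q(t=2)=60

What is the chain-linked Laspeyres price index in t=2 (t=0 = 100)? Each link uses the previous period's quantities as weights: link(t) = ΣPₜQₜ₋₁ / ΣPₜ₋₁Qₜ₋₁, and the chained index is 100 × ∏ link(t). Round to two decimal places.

Link t=0→t=1:
ΣP(t=1)Q(t=0) = 5.43×135 + 2.60×59 = 733.05 + 153.4 = 886.45
ΣP(t=0)Q(t=0) = 4.48×135 + 2.80×59 = 604.8 + 165.2 = 770
link = 886.45/770 = 1.151234
Link t=1→t=2:
ΣP(t=2)Q(t=1) = 4.71×126 + 2.56×58 = 593.46 + 148.48 = 741.94
ΣP(t=1)Q(t=1) = 5.43×126 + 2.60×58 = 684.18 + 150.8 = 834.98
link = 741.94/834.98 = 0.888572
Chained index = 100 × 1.151234 × 0.888572 = 102.2954

102.30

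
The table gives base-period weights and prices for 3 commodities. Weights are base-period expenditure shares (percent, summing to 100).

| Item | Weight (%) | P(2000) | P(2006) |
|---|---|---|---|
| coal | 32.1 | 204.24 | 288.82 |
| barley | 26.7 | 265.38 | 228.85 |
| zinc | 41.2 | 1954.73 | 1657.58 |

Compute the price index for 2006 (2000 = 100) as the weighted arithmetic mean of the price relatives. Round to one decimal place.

coal: 32.1 × (288.82/204.24) = 32.1 × 1.414121 = 45.3933
barley: 26.7 × (228.85/265.38) = 26.7 × 0.862348 = 23.0247
zinc: 41.2 × (1657.58/1954.73) = 41.2 × 0.847984 = 34.9369
Index = Σ wᵢ·(p₁ᵢ/p₀ᵢ) = 45.3933 + 23.0247 + 34.9369 = 103.3549

103.4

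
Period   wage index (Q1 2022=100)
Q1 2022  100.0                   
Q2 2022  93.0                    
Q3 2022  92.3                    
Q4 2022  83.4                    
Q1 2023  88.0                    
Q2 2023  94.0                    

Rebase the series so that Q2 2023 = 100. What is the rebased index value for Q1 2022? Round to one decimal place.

Rebased(Q1 2022) = 100.0 / 94.0 × 100 = 106.3830

106.4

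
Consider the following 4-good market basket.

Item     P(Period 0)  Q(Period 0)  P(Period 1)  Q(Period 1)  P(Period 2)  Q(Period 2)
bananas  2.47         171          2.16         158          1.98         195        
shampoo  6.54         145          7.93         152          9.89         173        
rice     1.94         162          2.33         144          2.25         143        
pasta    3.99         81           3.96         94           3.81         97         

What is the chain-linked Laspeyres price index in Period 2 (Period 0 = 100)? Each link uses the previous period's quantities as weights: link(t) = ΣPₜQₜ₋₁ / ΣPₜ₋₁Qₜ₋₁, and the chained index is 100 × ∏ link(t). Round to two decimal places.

Link Period 0→Period 1:
ΣP(Period 1)Q(Period 0) = 2.16×171 + 7.93×145 + 2.33×162 + 3.96×81 = 369.36 + 1149.85 + 377.46 + 320.76 = 2217.43
ΣP(Period 0)Q(Period 0) = 2.47×171 + 6.54×145 + 1.94×162 + 3.99×81 = 422.37 + 948.3 + 314.28 + 323.19 = 2008.14
link = 2217.43/2008.14 = 1.104221
Link Period 1→Period 2:
ΣP(Period 2)Q(Period 1) = 1.98×158 + 9.89×152 + 2.25×144 + 3.81×94 = 312.84 + 1503.28 + 324 + 358.14 = 2498.26
ΣP(Period 1)Q(Period 1) = 2.16×158 + 7.93×152 + 2.33×144 + 3.96×94 = 341.28 + 1205.36 + 335.52 + 372.24 = 2254.4
link = 2498.26/2254.4 = 1.108171
Chained index = 100 × 1.104221 × 1.108171 = 122.3665

122.37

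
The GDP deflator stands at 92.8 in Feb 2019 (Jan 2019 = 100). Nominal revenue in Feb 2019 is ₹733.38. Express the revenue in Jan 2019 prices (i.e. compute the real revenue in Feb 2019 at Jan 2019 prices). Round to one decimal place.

Real = Nominal ÷ (Index/100) = 733.38 ÷ (92.8/100)
     = 733.38 ÷ 0.928 = 790.2802

790.3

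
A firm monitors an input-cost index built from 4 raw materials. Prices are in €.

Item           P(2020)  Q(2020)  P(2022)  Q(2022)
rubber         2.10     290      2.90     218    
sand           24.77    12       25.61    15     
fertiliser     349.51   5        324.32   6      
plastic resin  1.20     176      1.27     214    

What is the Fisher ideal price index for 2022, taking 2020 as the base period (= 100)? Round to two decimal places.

103.03

Laspeyres component (base-period weights):
ΣP(2022)Q(2020) = 2.90×290 + 25.61×12 + 324.32×5 + 1.27×176 = 841 + 307.32 + 1621.6 + 223.52 = 2993.44
ΣP(2020)Q(2020) = 2.10×290 + 24.77×12 + 349.51×5 + 1.20×176 = 609 + 297.24 + 1747.55 + 211.2 = 2864.99
L = 2993.44 / 2864.99 × 100 = 104.4834
Paasche component (current-period weights):
ΣP(2022)Q(2022) = 2.90×218 + 25.61×15 + 324.32×6 + 1.27×214 = 632.2 + 384.15 + 1945.92 + 271.78 = 3234.05
ΣP(2020)Q(2022) = 2.10×218 + 24.77×15 + 349.51×6 + 1.20×214 = 457.8 + 371.55 + 2097.06 + 256.8 = 3183.21
P = 3234.05 / 3183.21 × 100 = 101.5971
Fisher = √(L × P) = √(104.4834 × 101.5971) = 103.0302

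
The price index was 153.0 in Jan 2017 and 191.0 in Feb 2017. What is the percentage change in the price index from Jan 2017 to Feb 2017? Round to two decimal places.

Change = (191.0 − 153.0) / 153.0 × 100
       = 38.0 / 153.0 × 100 = 24.8366%

24.84%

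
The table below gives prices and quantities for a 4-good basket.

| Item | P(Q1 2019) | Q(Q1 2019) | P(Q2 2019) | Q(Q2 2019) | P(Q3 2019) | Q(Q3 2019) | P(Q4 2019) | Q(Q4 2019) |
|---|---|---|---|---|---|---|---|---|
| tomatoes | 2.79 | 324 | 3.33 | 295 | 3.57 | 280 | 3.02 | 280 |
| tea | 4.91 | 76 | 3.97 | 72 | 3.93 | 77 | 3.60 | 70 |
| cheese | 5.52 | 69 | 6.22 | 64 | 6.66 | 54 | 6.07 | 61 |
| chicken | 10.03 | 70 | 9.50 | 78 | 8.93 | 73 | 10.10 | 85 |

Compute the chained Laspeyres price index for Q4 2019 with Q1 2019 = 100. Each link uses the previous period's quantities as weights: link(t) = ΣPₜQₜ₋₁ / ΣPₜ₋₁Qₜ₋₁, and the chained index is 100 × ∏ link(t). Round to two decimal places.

101.28

Link Q1 2019→Q2 2019:
ΣP(Q2 2019)Q(Q1 2019) = 3.33×324 + 3.97×76 + 6.22×69 + 9.50×70 = 1078.92 + 301.72 + 429.18 + 665 = 2474.82
ΣP(Q1 2019)Q(Q1 2019) = 2.79×324 + 4.91×76 + 5.52×69 + 10.03×70 = 903.96 + 373.16 + 380.88 + 702.1 = 2360.1
link = 2474.82/2360.1 = 1.048608
Link Q2 2019→Q3 2019:
ΣP(Q3 2019)Q(Q2 2019) = 3.57×295 + 3.93×72 + 6.66×64 + 8.93×78 = 1053.15 + 282.96 + 426.24 + 696.54 = 2458.89
ΣP(Q2 2019)Q(Q2 2019) = 3.33×295 + 3.97×72 + 6.22×64 + 9.50×78 = 982.35 + 285.84 + 398.08 + 741 = 2407.27
link = 2458.89/2407.27 = 1.021443
Link Q3 2019→Q4 2019:
ΣP(Q4 2019)Q(Q3 2019) = 3.02×280 + 3.60×77 + 6.07×54 + 10.10×73 = 845.6 + 277.2 + 327.78 + 737.3 = 2187.88
ΣP(Q3 2019)Q(Q3 2019) = 3.57×280 + 3.93×77 + 6.66×54 + 8.93×73 = 999.6 + 302.61 + 359.64 + 651.89 = 2313.74
link = 2187.88/2313.74 = 0.945603
Chained index = 100 × 1.048608 × 1.021443 × 0.945603 = 101.2830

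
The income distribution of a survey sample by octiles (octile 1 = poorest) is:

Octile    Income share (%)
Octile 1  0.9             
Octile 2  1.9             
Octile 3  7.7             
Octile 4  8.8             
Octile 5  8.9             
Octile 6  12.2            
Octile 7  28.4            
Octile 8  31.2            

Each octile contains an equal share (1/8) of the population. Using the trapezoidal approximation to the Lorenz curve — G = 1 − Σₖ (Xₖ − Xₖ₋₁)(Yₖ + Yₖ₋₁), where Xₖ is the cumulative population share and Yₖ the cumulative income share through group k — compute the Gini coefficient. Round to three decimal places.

Cumulative income shares Yₖ: 0.0090, 0.0280, 0.1050, 0.1930, 0.2820, 0.4040, 0.6880, 1.0000
Σ (Xₖ−Xₖ₋₁)(Yₖ+Yₖ₋₁) = (1/8)(0.0090+0.0000) + (1/8)(0.0280+0.0090) + (1/8)(0.1050+0.0280) + (1/8)(0.1930+0.1050) + (1/8)(0.2820+0.1930) + (1/8)(0.4040+0.2820) + (1/8)(0.6880+0.4040) + (1/8)(1.0000+0.6880)
  = 0.0011 + 0.0046 + 0.0166 + 0.0372 + 0.0594 + 0.0858 + 0.1365 + 0.2110 = 0.5523
G = 1 − 0.5523 = 0.4477

0.448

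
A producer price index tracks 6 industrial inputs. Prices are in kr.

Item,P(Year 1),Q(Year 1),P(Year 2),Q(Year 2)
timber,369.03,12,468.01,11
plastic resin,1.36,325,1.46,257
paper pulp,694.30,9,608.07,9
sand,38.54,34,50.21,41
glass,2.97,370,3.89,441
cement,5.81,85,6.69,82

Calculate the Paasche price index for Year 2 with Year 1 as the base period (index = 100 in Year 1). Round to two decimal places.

109.23

Paasche price index uses current-period quantities as weights.
ΣP(Year 2)·Q(Year 2) = 468.01×11 + 1.46×257 + 608.07×9 + 50.21×41 + 3.89×441 + 6.69×82 = 5148.11 + 375.22 + 5472.63 + 2058.61 + 1715.49 + 548.58 = 15318.64
ΣP(Year 1)·Q(Year 2) = 369.03×11 + 1.36×257 + 694.30×9 + 38.54×41 + 2.97×441 + 5.81×82 = 4059.33 + 349.52 + 6248.7 + 1580.14 + 1309.77 + 476.42 = 14023.88
Index = 15318.64 / 14023.88 × 100 = 109.2325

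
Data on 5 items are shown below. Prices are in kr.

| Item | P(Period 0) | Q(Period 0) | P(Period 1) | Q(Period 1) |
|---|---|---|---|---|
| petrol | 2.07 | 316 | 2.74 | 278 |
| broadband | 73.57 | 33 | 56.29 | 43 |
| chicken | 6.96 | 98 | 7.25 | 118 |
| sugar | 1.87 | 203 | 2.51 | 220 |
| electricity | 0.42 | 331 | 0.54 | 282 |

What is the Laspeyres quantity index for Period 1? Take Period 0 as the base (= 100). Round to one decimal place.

Laspeyres quantity index uses base-period prices as weights.
ΣP(Period 0)·Q(Period 1) = 2.07×278 + 73.57×43 + 6.96×118 + 1.87×220 + 0.42×282 = 575.46 + 3163.51 + 821.28 + 411.4 + 118.44 = 5090.09
ΣP(Period 0)·Q(Period 0) = 2.07×316 + 73.57×33 + 6.96×98 + 1.87×203 + 0.42×331 = 654.12 + 2427.81 + 682.08 + 379.61 + 139.02 = 4282.64
Index = 5090.09 / 4282.64 × 100 = 118.8540

118.9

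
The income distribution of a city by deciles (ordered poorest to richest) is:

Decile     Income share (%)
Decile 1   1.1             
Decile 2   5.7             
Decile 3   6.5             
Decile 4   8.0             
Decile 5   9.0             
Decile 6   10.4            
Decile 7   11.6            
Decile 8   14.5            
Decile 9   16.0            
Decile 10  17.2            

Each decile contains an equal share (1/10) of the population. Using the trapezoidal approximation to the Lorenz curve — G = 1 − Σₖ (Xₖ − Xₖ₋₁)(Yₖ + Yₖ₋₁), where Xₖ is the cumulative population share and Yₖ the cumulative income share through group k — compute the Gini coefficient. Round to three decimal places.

0.269

Cumulative income shares Yₖ: 0.0110, 0.0680, 0.1330, 0.2130, 0.3030, 0.4070, 0.5230, 0.6680, 0.8280, 1.0000
Σ (Xₖ−Xₖ₋₁)(Yₖ+Yₖ₋₁) = (1/10)(0.0110+0.0000) + (1/10)(0.0680+0.0110) + (1/10)(0.1330+0.0680) + (1/10)(0.2130+0.1330) + (1/10)(0.3030+0.2130) + (1/10)(0.4070+0.3030) + (1/10)(0.5230+0.4070) + (1/10)(0.6680+0.5230) + (1/10)(0.8280+0.6680) + (1/10)(1.0000+0.8280)
  = 0.0011 + 0.0079 + 0.0201 + 0.0346 + 0.0516 + 0.0710 + 0.0930 + 0.1191 + 0.1496 + 0.1828 = 0.7308
G = 1 − 0.7308 = 0.2692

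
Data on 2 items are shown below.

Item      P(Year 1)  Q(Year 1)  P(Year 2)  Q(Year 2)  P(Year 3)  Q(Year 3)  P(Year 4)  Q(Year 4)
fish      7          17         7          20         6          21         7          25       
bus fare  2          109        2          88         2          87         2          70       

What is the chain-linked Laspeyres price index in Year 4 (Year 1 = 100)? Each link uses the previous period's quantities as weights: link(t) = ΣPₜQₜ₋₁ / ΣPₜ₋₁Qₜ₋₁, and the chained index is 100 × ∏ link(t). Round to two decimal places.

Link Year 1→Year 2:
ΣP(Year 2)Q(Year 1) = 7×17 + 2×109 = 119 + 218 = 337
ΣP(Year 1)Q(Year 1) = 7×17 + 2×109 = 119 + 218 = 337
link = 337/337 = 1.000000
Link Year 2→Year 3:
ΣP(Year 3)Q(Year 2) = 6×20 + 2×88 = 120 + 176 = 296
ΣP(Year 2)Q(Year 2) = 7×20 + 2×88 = 140 + 176 = 316
link = 296/316 = 0.936709
Link Year 3→Year 4:
ΣP(Year 4)Q(Year 3) = 7×21 + 2×87 = 147 + 174 = 321
ΣP(Year 3)Q(Year 3) = 6×21 + 2×87 = 126 + 174 = 300
link = 321/300 = 1.070000
Chained index = 100 × 1.000000 × 0.936709 × 1.070000 = 100.2278

100.23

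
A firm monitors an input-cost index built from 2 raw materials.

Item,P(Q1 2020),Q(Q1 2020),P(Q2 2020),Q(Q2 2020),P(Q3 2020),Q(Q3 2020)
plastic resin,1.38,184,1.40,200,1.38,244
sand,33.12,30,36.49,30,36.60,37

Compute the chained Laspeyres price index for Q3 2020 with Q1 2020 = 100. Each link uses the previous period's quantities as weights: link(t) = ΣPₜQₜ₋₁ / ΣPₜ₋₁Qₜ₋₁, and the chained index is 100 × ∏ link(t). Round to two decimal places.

108.34

Link Q1 2020→Q2 2020:
ΣP(Q2 2020)Q(Q1 2020) = 1.40×184 + 36.49×30 = 257.6 + 1094.7 = 1352.3
ΣP(Q1 2020)Q(Q1 2020) = 1.38×184 + 33.12×30 = 253.92 + 993.6 = 1247.52
link = 1352.3/1247.52 = 1.083991
Link Q2 2020→Q3 2020:
ΣP(Q3 2020)Q(Q2 2020) = 1.38×200 + 36.60×30 = 276 + 1098 = 1374
ΣP(Q2 2020)Q(Q2 2020) = 1.40×200 + 36.49×30 = 280 + 1094.7 = 1374.7
link = 1374/1374.7 = 0.999491
Chained index = 100 × 1.083991 × 0.999491 = 108.3439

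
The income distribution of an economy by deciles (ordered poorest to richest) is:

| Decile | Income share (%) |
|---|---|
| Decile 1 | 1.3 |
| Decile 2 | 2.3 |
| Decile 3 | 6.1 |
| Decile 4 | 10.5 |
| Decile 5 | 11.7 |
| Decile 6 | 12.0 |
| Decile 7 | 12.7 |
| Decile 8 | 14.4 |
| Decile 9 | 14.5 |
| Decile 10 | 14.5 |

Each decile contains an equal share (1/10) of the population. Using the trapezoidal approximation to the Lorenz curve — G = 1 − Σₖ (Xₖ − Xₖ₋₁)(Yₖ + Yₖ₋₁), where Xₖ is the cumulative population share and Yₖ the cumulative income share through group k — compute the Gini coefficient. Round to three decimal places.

0.253

Cumulative income shares Yₖ: 0.0130, 0.0360, 0.0970, 0.2020, 0.3190, 0.4390, 0.5660, 0.7100, 0.8550, 1.0000
Σ (Xₖ−Xₖ₋₁)(Yₖ+Yₖ₋₁) = (1/10)(0.0130+0.0000) + (1/10)(0.0360+0.0130) + (1/10)(0.0970+0.0360) + (1/10)(0.2020+0.0970) + (1/10)(0.3190+0.2020) + (1/10)(0.4390+0.3190) + (1/10)(0.5660+0.4390) + (1/10)(0.7100+0.5660) + (1/10)(0.8550+0.7100) + (1/10)(1.0000+0.8550)
  = 0.0013 + 0.0049 + 0.0133 + 0.0299 + 0.0521 + 0.0758 + 0.1005 + 0.1276 + 0.1565 + 0.1855 = 0.7474
G = 1 − 0.7474 = 0.2526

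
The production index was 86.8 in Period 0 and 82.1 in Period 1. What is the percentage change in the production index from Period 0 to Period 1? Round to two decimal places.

Change = (82.1 − 86.8) / 86.8 × 100
       = -4.7 / 86.8 × 100 = -5.4147%

-5.41%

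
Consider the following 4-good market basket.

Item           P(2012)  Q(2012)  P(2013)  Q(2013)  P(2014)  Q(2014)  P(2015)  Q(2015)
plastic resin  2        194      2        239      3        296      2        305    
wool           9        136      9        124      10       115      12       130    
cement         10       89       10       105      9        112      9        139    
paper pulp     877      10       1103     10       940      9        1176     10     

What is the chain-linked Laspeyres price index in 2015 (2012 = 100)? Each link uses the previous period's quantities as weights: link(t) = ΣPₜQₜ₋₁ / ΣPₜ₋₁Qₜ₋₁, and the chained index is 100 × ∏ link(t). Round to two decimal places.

Link 2012→2013:
ΣP(2013)Q(2012) = 2×194 + 9×136 + 10×89 + 1103×10 = 388 + 1224 + 890 + 11030 = 13532
ΣP(2012)Q(2012) = 2×194 + 9×136 + 10×89 + 877×10 = 388 + 1224 + 890 + 8770 = 11272
link = 13532/11272 = 1.200497
Link 2013→2014:
ΣP(2014)Q(2013) = 3×239 + 10×124 + 9×105 + 940×10 = 717 + 1240 + 945 + 9400 = 12302
ΣP(2013)Q(2013) = 2×239 + 9×124 + 10×105 + 1103×10 = 478 + 1116 + 1050 + 11030 = 13674
link = 12302/13674 = 0.899664
Link 2014→2015:
ΣP(2015)Q(2014) = 2×296 + 12×115 + 9×112 + 1176×9 = 592 + 1380 + 1008 + 10584 = 13564
ΣP(2014)Q(2014) = 3×296 + 10×115 + 9×112 + 940×9 = 888 + 1150 + 1008 + 8460 = 11506
link = 13564/11506 = 1.178863
Chained index = 100 × 1.200497 × 0.899664 × 1.178863 = 127.3223

127.32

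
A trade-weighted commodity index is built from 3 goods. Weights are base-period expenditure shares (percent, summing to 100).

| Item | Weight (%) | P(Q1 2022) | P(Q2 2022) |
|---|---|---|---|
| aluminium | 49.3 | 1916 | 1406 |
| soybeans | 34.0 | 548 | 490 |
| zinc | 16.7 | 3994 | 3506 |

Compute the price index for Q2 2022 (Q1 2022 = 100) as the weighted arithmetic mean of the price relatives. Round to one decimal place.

aluminium: 49.3 × (1406/1916) = 49.3 × 0.733820 = 36.1773
soybeans: 34.0 × (490/548) = 34.0 × 0.894161 = 30.4015
zinc: 16.7 × (3506/3994) = 16.7 × 0.877817 = 14.6595
Index = Σ wᵢ·(p₁ᵢ/p₀ᵢ) = 36.1773 + 30.4015 + 14.6595 = 81.2383

81.2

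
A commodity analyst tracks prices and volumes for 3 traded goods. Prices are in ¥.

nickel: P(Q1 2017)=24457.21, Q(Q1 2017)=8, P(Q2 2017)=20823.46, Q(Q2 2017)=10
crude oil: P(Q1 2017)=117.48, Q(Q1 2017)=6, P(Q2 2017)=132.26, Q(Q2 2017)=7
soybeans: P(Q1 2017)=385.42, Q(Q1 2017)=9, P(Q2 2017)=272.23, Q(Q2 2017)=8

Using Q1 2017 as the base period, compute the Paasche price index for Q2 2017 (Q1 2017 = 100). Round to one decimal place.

85.1

Paasche price index uses current-period quantities as weights.
ΣP(Q2 2017)·Q(Q2 2017) = 20823.46×10 + 132.26×7 + 272.23×8 = 208234.6 + 925.82 + 2177.84 = 211338.26
ΣP(Q1 2017)·Q(Q2 2017) = 24457.21×10 + 117.48×7 + 385.42×8 = 244572.1 + 822.36 + 3083.36 = 248477.82
Index = 211338.26 / 248477.82 × 100 = 85.0532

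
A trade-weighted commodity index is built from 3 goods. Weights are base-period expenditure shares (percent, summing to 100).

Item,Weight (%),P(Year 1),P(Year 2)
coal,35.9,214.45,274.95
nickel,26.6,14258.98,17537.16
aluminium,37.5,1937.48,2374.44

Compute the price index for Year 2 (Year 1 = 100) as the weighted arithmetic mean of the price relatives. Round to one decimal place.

124.7

coal: 35.9 × (274.95/214.45) = 35.9 × 1.282117 = 46.0280
nickel: 26.6 × (17537.16/14258.98) = 26.6 × 1.229903 = 32.7154
aluminium: 37.5 × (2374.44/1937.48) = 37.5 × 1.225530 = 45.9574
Index = Σ wᵢ·(p₁ᵢ/p₀ᵢ) = 46.0280 + 32.7154 + 45.9574 = 124.7008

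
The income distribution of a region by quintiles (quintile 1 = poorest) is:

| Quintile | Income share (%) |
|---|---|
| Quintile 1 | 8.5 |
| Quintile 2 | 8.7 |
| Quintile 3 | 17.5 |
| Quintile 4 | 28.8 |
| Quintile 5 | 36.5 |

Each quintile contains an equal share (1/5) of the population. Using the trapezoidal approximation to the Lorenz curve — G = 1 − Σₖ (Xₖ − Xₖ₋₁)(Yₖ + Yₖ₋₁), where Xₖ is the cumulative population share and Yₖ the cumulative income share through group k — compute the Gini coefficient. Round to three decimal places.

Cumulative income shares Yₖ: 0.0850, 0.1720, 0.3470, 0.6350, 1.0000
Σ (Xₖ−Xₖ₋₁)(Yₖ+Yₖ₋₁) = (1/5)(0.0850+0.0000) + (1/5)(0.1720+0.0850) + (1/5)(0.3470+0.1720) + (1/5)(0.6350+0.3470) + (1/5)(1.0000+0.6350)
  = 0.0170 + 0.0514 + 0.1038 + 0.1964 + 0.3270 = 0.6956
G = 1 − 0.6956 = 0.3044

0.304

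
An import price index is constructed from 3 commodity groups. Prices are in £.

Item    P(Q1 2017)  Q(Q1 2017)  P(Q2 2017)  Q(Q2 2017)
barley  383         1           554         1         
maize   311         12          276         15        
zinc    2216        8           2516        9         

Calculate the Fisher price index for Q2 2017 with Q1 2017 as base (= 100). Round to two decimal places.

Laspeyres component (base-period weights):
ΣP(Q2 2017)Q(Q1 2017) = 554×1 + 276×12 + 2516×8 = 554 + 3312 + 20128 = 23994
ΣP(Q1 2017)Q(Q1 2017) = 383×1 + 311×12 + 2216×8 = 383 + 3732 + 17728 = 21843
L = 23994 / 21843 × 100 = 109.8475
Paasche component (current-period weights):
ΣP(Q2 2017)Q(Q2 2017) = 554×1 + 276×15 + 2516×9 = 554 + 4140 + 22644 = 27338
ΣP(Q1 2017)Q(Q2 2017) = 383×1 + 311×15 + 2216×9 = 383 + 4665 + 19944 = 24992
P = 27338 / 24992 × 100 = 109.3870
Fisher = √(L × P) = √(109.8475 × 109.3870) = 109.6170

109.62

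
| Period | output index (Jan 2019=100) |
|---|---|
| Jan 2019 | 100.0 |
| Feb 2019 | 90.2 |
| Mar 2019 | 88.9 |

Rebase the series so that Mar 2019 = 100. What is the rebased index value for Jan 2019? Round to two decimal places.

112.49

Rebased(Jan 2019) = 100.0 / 88.9 × 100 = 112.4859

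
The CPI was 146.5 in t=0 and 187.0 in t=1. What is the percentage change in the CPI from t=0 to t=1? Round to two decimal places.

Change = (187.0 − 146.5) / 146.5 × 100
       = 40.5 / 146.5 × 100 = 27.6451%

27.65%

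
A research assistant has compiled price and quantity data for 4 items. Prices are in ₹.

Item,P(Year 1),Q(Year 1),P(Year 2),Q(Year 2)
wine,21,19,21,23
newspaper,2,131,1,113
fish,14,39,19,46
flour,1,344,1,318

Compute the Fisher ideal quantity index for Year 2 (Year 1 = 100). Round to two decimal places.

Laspeyres component (base-period weights):
ΣP(Year 1)Q(Year 2) = 21×23 + 2×113 + 14×46 + 1×318 = 483 + 226 + 644 + 318 = 1671
ΣP(Year 1)Q(Year 1) = 21×19 + 2×131 + 14×39 + 1×344 = 399 + 262 + 546 + 344 = 1551
L = 1671 / 1551 × 100 = 107.7369
Paasche component (current-period weights):
ΣP(Year 2)Q(Year 2) = 21×23 + 1×113 + 19×46 + 1×318 = 483 + 113 + 874 + 318 = 1788
ΣP(Year 2)Q(Year 1) = 21×19 + 1×131 + 19×39 + 1×344 = 399 + 131 + 741 + 344 = 1615
P = 1788 / 1615 × 100 = 110.7121
Fisher = √(L × P) = √(107.7369 × 110.7121) = 109.2144

109.21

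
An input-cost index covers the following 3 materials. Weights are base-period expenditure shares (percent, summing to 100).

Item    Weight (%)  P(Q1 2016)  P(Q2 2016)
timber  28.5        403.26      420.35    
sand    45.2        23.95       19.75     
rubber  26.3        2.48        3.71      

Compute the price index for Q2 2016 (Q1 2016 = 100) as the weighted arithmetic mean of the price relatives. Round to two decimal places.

106.33

timber: 28.5 × (420.35/403.26) = 28.5 × 1.042380 = 29.7078
sand: 45.2 × (19.75/23.95) = 45.2 × 0.824635 = 37.2735
rubber: 26.3 × (3.71/2.48) = 26.3 × 1.495968 = 39.3440
Index = Σ wᵢ·(p₁ᵢ/p₀ᵢ) = 29.7078 + 37.2735 + 39.3440 = 106.3253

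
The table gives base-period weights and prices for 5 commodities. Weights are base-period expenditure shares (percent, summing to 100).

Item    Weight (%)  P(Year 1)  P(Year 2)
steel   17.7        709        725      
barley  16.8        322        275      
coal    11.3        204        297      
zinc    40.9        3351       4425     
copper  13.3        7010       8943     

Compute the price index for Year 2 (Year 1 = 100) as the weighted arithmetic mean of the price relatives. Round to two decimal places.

119.87

steel: 17.7 × (725/709) = 17.7 × 1.022567 = 18.0994
barley: 16.8 × (275/322) = 16.8 × 0.854037 = 14.3478
coal: 11.3 × (297/204) = 11.3 × 1.455882 = 16.4515
zinc: 40.9 × (4425/3351) = 40.9 × 1.320501 = 54.0085
copper: 13.3 × (8943/7010) = 13.3 × 1.275749 = 16.9675
Index = Σ wᵢ·(p₁ᵢ/p₀ᵢ) = 18.0994 + 14.3478 + 16.4515 + 54.0085 + 16.9675 = 119.8747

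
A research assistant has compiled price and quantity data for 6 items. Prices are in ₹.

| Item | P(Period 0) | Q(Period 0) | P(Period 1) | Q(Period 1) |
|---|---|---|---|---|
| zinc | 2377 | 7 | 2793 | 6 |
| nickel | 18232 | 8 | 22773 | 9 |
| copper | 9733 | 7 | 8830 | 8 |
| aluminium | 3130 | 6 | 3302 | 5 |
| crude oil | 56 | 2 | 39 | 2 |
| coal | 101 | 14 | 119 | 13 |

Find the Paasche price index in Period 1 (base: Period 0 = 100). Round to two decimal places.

Paasche price index uses current-period quantities as weights.
ΣP(Period 1)·Q(Period 1) = 2793×6 + 22773×9 + 8830×8 + 3302×5 + 39×2 + 119×13 = 16758 + 204957 + 70640 + 16510 + 78 + 1547 = 310490
ΣP(Period 0)·Q(Period 1) = 2377×6 + 18232×9 + 9733×8 + 3130×5 + 56×2 + 101×13 = 14262 + 164088 + 77864 + 15650 + 112 + 1313 = 273289
Index = 310490 / 273289 × 100 = 113.6123

113.61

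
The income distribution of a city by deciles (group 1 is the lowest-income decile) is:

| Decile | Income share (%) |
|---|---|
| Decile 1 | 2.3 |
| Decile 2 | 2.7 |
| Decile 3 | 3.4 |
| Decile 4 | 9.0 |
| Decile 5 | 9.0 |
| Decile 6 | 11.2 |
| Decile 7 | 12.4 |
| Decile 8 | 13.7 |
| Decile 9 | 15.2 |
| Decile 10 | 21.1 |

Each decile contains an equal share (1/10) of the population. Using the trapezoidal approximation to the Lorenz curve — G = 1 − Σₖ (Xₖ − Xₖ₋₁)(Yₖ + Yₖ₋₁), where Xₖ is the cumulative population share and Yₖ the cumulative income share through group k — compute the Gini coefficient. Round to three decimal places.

Cumulative income shares Yₖ: 0.0230, 0.0500, 0.0840, 0.1740, 0.2640, 0.3760, 0.5000, 0.6370, 0.7890, 1.0000
Σ (Xₖ−Xₖ₋₁)(Yₖ+Yₖ₋₁) = (1/10)(0.0230+0.0000) + (1/10)(0.0500+0.0230) + (1/10)(0.0840+0.0500) + (1/10)(0.1740+0.0840) + (1/10)(0.2640+0.1740) + (1/10)(0.3760+0.2640) + (1/10)(0.5000+0.3760) + (1/10)(0.6370+0.5000) + (1/10)(0.7890+0.6370) + (1/10)(1.0000+0.7890)
  = 0.0023 + 0.0073 + 0.0134 + 0.0258 + 0.0438 + 0.0640 + 0.0876 + 0.1137 + 0.1426 + 0.1789 = 0.6794
G = 1 − 0.6794 = 0.3206

0.321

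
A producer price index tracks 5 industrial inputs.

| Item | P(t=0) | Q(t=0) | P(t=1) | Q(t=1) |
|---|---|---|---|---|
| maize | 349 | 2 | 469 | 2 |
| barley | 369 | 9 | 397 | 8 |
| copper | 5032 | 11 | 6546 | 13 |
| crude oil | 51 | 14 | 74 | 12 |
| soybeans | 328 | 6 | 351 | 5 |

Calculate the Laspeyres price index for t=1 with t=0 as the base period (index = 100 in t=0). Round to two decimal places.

128.37

Laspeyres price index uses base-period quantities as weights.
ΣP(t=1)·Q(t=0) = 469×2 + 397×9 + 6546×11 + 74×14 + 351×6 = 938 + 3573 + 72006 + 1036 + 2106 = 79659
ΣP(t=0)·Q(t=0) = 349×2 + 369×9 + 5032×11 + 51×14 + 328×6 = 698 + 3321 + 55352 + 714 + 1968 = 62053
Index = 79659 / 62053 × 100 = 128.3725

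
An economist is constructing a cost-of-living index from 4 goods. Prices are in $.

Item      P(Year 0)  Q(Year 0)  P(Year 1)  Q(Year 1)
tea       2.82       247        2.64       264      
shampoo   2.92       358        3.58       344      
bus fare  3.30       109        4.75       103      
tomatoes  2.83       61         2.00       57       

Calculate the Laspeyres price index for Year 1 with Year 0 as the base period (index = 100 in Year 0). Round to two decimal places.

Laspeyres price index uses base-period quantities as weights.
ΣP(Year 1)·Q(Year 0) = 2.64×247 + 3.58×358 + 4.75×109 + 2.00×61 = 652.08 + 1281.64 + 517.75 + 122 = 2573.47
ΣP(Year 0)·Q(Year 0) = 2.82×247 + 2.92×358 + 3.30×109 + 2.83×61 = 696.54 + 1045.36 + 359.7 + 172.63 = 2274.23
Index = 2573.47 / 2274.23 × 100 = 113.1579

113.16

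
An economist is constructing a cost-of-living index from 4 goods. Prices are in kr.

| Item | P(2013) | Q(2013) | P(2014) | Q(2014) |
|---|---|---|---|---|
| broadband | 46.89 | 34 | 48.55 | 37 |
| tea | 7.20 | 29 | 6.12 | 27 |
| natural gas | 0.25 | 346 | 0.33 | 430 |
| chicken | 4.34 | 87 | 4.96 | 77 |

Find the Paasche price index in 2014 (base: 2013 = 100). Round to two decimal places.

104.82

Paasche price index uses current-period quantities as weights.
ΣP(2014)·Q(2014) = 48.55×37 + 6.12×27 + 0.33×430 + 4.96×77 = 1796.35 + 165.24 + 141.9 + 381.92 = 2485.41
ΣP(2013)·Q(2014) = 46.89×37 + 7.20×27 + 0.25×430 + 4.34×77 = 1734.93 + 194.4 + 107.5 + 334.18 = 2371.01
Index = 2485.41 / 2371.01 × 100 = 104.8249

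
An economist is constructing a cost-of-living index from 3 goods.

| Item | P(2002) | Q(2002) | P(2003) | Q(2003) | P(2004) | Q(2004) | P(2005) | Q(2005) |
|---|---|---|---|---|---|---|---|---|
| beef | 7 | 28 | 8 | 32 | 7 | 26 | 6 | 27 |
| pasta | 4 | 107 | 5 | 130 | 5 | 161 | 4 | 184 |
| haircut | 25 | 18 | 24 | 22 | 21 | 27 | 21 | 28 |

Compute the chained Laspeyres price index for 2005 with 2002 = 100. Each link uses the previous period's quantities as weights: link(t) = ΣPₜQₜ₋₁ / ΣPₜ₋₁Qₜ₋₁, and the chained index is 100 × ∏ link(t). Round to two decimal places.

Link 2002→2003:
ΣP(2003)Q(2002) = 8×28 + 5×107 + 24×18 = 224 + 535 + 432 = 1191
ΣP(2002)Q(2002) = 7×28 + 4×107 + 25×18 = 196 + 428 + 450 = 1074
link = 1191/1074 = 1.108939
Link 2003→2004:
ΣP(2004)Q(2003) = 7×32 + 5×130 + 21×22 = 224 + 650 + 462 = 1336
ΣP(2003)Q(2003) = 8×32 + 5×130 + 24×22 = 256 + 650 + 528 = 1434
link = 1336/1434 = 0.931660
Link 2004→2005:
ΣP(2005)Q(2004) = 6×26 + 4×161 + 21×27 = 156 + 644 + 567 = 1367
ΣP(2004)Q(2004) = 7×26 + 5×161 + 21×27 = 182 + 805 + 567 = 1554
link = 1367/1554 = 0.879665
Chained index = 100 × 1.108939 × 0.931660 × 0.879665 = 90.8829

90.88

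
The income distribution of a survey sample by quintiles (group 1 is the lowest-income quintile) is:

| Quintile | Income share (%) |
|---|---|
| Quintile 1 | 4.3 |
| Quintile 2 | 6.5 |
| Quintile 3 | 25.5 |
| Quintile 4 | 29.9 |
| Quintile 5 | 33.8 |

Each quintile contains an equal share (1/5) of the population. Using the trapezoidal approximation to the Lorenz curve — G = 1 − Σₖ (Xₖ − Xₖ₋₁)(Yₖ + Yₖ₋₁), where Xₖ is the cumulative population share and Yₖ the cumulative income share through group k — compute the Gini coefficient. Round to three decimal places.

Cumulative income shares Yₖ: 0.0430, 0.1080, 0.3630, 0.6620, 1.0000
Σ (Xₖ−Xₖ₋₁)(Yₖ+Yₖ₋₁) = (1/5)(0.0430+0.0000) + (1/5)(0.1080+0.0430) + (1/5)(0.3630+0.1080) + (1/5)(0.6620+0.3630) + (1/5)(1.0000+0.6620)
  = 0.0086 + 0.0302 + 0.0942 + 0.2050 + 0.3324 = 0.6704
G = 1 − 0.6704 = 0.3296

0.330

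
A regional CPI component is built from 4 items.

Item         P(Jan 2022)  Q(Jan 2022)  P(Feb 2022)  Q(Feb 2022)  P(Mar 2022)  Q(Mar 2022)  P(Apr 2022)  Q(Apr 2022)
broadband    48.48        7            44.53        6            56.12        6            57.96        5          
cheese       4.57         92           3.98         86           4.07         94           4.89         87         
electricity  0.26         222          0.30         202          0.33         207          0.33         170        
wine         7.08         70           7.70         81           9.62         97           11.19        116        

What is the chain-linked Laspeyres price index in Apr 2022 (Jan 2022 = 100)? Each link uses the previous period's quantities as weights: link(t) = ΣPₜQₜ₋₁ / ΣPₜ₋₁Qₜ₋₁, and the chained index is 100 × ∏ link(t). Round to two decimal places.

131.96

Link Jan 2022→Feb 2022:
ΣP(Feb 2022)Q(Jan 2022) = 44.53×7 + 3.98×92 + 0.30×222 + 7.70×70 = 311.71 + 366.16 + 66.6 + 539 = 1283.47
ΣP(Jan 2022)Q(Jan 2022) = 48.48×7 + 4.57×92 + 0.26×222 + 7.08×70 = 339.36 + 420.44 + 57.72 + 495.6 = 1313.12
link = 1283.47/1313.12 = 0.977420
Link Feb 2022→Mar 2022:
ΣP(Mar 2022)Q(Feb 2022) = 56.12×6 + 4.07×86 + 0.33×202 + 9.62×81 = 336.72 + 350.02 + 66.66 + 779.22 = 1532.62
ΣP(Feb 2022)Q(Feb 2022) = 44.53×6 + 3.98×86 + 0.30×202 + 7.70×81 = 267.18 + 342.28 + 60.6 + 623.7 = 1293.76
link = 1532.62/1293.76 = 1.184625
Link Mar 2022→Apr 2022:
ΣP(Apr 2022)Q(Mar 2022) = 57.96×6 + 4.89×94 + 0.33×207 + 11.19×97 = 347.76 + 459.66 + 68.31 + 1085.43 = 1961.16
ΣP(Mar 2022)Q(Mar 2022) = 56.12×6 + 4.07×94 + 0.33×207 + 9.62×97 = 336.72 + 382.58 + 68.31 + 933.14 = 1720.75
link = 1961.16/1720.75 = 1.139712
Chained index = 100 × 0.977420 × 1.184625 × 1.139712 = 131.9646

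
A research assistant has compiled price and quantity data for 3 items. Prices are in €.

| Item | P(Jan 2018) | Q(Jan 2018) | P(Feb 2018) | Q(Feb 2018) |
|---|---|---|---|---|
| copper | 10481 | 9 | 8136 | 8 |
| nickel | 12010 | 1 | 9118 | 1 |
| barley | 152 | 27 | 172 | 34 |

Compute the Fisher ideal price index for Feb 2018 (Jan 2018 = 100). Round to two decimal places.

Laspeyres component (base-period weights):
ΣP(Feb 2018)Q(Jan 2018) = 8136×9 + 9118×1 + 172×27 = 73224 + 9118 + 4644 = 86986
ΣP(Jan 2018)Q(Jan 2018) = 10481×9 + 12010×1 + 152×27 = 94329 + 12010 + 4104 = 110443
L = 86986 / 110443 × 100 = 78.7610
Paasche component (current-period weights):
ΣP(Feb 2018)Q(Feb 2018) = 8136×8 + 9118×1 + 172×34 = 65088 + 9118 + 5848 = 80054
ΣP(Jan 2018)Q(Feb 2018) = 10481×8 + 12010×1 + 152×34 = 83848 + 12010 + 5168 = 101026
P = 80054 / 101026 × 100 = 79.2410
Fisher = √(L × P) = √(78.7610 × 79.2410) = 79.0006

79.00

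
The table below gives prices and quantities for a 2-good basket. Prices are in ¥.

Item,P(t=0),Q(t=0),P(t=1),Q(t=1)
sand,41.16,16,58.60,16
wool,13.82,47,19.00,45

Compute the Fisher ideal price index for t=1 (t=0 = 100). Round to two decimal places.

Laspeyres component (base-period weights):
ΣP(t=1)Q(t=0) = 58.60×16 + 19.00×47 = 937.6 + 893 = 1830.6
ΣP(t=0)Q(t=0) = 41.16×16 + 13.82×47 = 658.56 + 649.54 = 1308.1
L = 1830.6 / 1308.1 × 100 = 139.9434
Paasche component (current-period weights):
ΣP(t=1)Q(t=1) = 58.60×16 + 19.00×45 = 937.6 + 855 = 1792.6
ΣP(t=0)Q(t=1) = 41.16×16 + 13.82×45 = 658.56 + 621.9 = 1280.46
P = 1792.6 / 1280.46 × 100 = 139.9966
Fisher = √(L × P) = √(139.9434 × 139.9966) = 139.9700

139.97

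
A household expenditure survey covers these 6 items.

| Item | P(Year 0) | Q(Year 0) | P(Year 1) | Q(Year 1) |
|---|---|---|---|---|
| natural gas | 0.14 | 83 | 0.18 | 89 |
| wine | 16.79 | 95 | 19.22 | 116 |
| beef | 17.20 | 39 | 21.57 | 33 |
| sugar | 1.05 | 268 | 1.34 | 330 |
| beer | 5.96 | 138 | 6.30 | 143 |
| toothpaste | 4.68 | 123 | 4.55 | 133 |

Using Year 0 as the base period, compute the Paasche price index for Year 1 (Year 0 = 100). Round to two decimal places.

Paasche price index uses current-period quantities as weights.
ΣP(Year 1)·Q(Year 1) = 0.18×89 + 19.22×116 + 21.57×33 + 1.34×330 + 6.30×143 + 4.55×133 = 16.02 + 2229.52 + 711.81 + 442.2 + 900.9 + 605.15 = 4905.6
ΣP(Year 0)·Q(Year 1) = 0.14×89 + 16.79×116 + 17.20×33 + 1.05×330 + 5.96×143 + 4.68×133 = 12.46 + 1947.64 + 567.6 + 346.5 + 852.28 + 622.44 = 4348.92
Index = 4905.6 / 4348.92 × 100 = 112.8004

112.80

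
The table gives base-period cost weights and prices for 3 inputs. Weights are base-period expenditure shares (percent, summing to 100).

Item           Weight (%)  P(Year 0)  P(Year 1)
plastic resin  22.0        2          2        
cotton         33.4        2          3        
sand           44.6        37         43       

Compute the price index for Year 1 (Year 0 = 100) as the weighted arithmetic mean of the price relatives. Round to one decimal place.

123.9

plastic resin: 22.0 × (2/2) = 22.0 × 1.000000 = 22.0000
cotton: 33.4 × (3/2) = 33.4 × 1.500000 = 50.1000
sand: 44.6 × (43/37) = 44.6 × 1.162162 = 51.8324
Index = Σ wᵢ·(p₁ᵢ/p₀ᵢ) = 22.0000 + 50.1000 + 51.8324 = 123.9324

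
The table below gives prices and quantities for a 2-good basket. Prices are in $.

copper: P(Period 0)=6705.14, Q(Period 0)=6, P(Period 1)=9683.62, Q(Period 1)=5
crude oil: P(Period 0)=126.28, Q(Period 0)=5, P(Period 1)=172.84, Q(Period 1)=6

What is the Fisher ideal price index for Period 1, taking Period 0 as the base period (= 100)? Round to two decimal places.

Laspeyres component (base-period weights):
ΣP(Period 1)Q(Period 0) = 9683.62×6 + 172.84×5 = 58101.72 + 864.2 = 58965.92
ΣP(Period 0)Q(Period 0) = 6705.14×6 + 126.28×5 = 40230.84 + 631.4 = 40862.24
L = 58965.92 / 40862.24 × 100 = 144.3042
Paasche component (current-period weights):
ΣP(Period 1)Q(Period 1) = 9683.62×5 + 172.84×6 = 48418.1 + 1037.04 = 49455.14
ΣP(Period 0)Q(Period 1) = 6705.14×5 + 126.28×6 = 33525.7 + 757.68 = 34283.38
P = 49455.14 / 34283.38 × 100 = 144.2540
Fisher = √(L × P) = √(144.3042 × 144.2540) = 144.2791

144.28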